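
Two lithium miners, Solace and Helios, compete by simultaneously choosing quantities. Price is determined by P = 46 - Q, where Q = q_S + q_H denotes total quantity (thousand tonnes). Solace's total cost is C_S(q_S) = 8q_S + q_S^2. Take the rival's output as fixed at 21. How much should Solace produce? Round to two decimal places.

With the rival's output fixed at 21, Solace's profit is π_S = (46 - 21 - q_S)q_S - (8q_S + q_S²) = (25 - q_S)q_S - (8q_S + q_S²).
∂π_S/∂q_S = 17 - 4q_S = 0, so q_S = 17/4.

4.25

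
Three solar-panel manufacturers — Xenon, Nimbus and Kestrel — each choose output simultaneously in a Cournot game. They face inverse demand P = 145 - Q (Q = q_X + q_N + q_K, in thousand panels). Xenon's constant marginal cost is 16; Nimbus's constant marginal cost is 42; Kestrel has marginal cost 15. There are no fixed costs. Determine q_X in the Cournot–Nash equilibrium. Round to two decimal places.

38.50

Xenon's profit: π_X = (145 - Q)q_X - (16q_X). Setting ∂π_X/∂q_X = 0: 129 - 2q_X - (q_N + q_K) = 0.
Nimbus's first-order condition: 103 - 2q_N - (q_X + q_K) = 0.
Kestrel's first-order condition: 130 - 2q_K - (q_X + q_N) = 0.
Summing all 3 equations gives 362 − 4Q = 0, hence Q = 181/2.
Back-substituting: q_X = (129 − 181/2) = 77/2, q_N = (103 − 181/2) = 25/2, q_K = (130 − 181/2) = 79/2.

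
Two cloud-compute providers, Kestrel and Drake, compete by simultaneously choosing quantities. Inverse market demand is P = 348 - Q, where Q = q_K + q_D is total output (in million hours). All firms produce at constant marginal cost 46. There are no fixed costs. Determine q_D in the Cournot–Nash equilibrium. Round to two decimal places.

A representative firm's profit is π_i = q_i(348 - Q) - 46q_i.
First-order condition (treating rivals' output as given): 302 - 2q_i - q_j = 0.
With identical firms every q_j equals q_i, so q_j = q_i and 302 = 3q_i, giving q_i = 302/3.

100.67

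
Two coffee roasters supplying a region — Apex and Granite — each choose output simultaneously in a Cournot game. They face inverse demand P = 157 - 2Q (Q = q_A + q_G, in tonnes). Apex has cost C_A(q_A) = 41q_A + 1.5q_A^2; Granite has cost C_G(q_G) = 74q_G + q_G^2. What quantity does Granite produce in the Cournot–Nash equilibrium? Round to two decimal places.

9.18

Apex's profit: π_A = (157 - 2Q)q_A - (41q_A + (3/2)q_A²). Setting ∂π_A/∂q_A = 0: 116 - 7q_A - 2(q_G) = 0.
Granite's profit: π_G = (157 - 2Q)q_G - (74q_G + q_G²). Setting ∂π_G/∂q_G = 0: 83 - 6q_G - 2(q_A) = 0.
Best responses: q_A = (116 - 2q_G)/7, q_G = (83 - 2q_A)/6.
Solving the pair: q_A = 265/19, q_G = 349/38.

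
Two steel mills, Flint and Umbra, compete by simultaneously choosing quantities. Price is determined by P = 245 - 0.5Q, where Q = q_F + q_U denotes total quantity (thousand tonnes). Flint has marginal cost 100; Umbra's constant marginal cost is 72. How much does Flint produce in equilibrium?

Flint's profit: π_F = (245 - 0.5Q)q_F - (100q_F). Setting ∂π_F/∂q_F = 0: 145 - q_F - (1/2)(q_U) = 0.
Umbra's first-order condition: 173 - q_U - (1/2)(q_F) = 0.
Rearranging gives the reaction functions q_F = (145 - (1/2)q_U) and q_U = (173 - (1/2)q_F).
Substituting one into the other gives q_F = 78 and q_U = 134.

78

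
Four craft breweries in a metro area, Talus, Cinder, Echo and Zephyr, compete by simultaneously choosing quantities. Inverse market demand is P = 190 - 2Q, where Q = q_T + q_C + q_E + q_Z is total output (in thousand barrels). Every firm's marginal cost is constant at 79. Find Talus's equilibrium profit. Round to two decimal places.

246.42

Each firm earns π_i = (190 - 2Q)q_i - 79q_i.
First-order condition (treating rivals' output as given): 111 - 4q_i - 2·Σ_{j≠i} q_j = 0.
With identical firms every q_j equals q_i, so Σ_{j≠i} q_j = 3q_i and 111 = 10q_i, giving q_i = 111/10.
Price P = 190 - 2·(222/5) = 506/5.
Talus's profit: (506/5 - 79)·(111/10) = 246.4200.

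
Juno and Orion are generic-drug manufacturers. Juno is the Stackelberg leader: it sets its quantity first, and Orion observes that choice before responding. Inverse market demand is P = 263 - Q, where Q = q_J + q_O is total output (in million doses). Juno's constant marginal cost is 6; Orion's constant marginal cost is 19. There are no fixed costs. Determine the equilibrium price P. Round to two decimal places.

Solve by backward induction. Given q_J, the follower Orion maximises π_O = (263 - q_J - q_O)q_O - 19q_O.
Follower FOC: 244 - q_J - 2q_O = 0, so q_O(q_J) = (244 - q_J)/2.
The leader anticipates this reaction. Substituting into P = 263 - Q gives P = 141 - (1/2)q_J, so π_J = (141 - (1/2)q_J)q_J - 6q_J.
The leader's first-order condition 135 - q_J = 0 yields q_J = 135.
Then q_O = (244 - 135)/2 = 109/2.
Total output Q = 379/2, so price P = 263 - 379/2 = 147/2.

73.50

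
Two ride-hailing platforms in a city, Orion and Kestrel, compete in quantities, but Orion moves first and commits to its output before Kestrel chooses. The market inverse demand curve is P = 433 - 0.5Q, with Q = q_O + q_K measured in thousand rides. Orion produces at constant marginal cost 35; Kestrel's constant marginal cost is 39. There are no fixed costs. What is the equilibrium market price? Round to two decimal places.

Solve by backward induction. Given q_O, the follower Kestrel maximises π_K = (433 - (1/2)q_O - (1/2)q_K)q_K - 39q_K.
Follower FOC: 394 - (1/2)q_O - q_K = 0, so q_K(q_O) = (394 - (1/2)q_O).
The leader anticipates this reaction. Substituting into P = 433 - 0.5Q gives P = 236 - (1/4)q_O, so π_O = (236 - (1/4)q_O)q_O - 35q_O.
The leader's first-order condition 201 - (1/2)q_O = 0 yields q_O = 402.
Then q_K = (394 - (1/2)·402) = 193.
Total output Q = 595, so price P = 433 - (1/2)·595 = 271/2.

135.50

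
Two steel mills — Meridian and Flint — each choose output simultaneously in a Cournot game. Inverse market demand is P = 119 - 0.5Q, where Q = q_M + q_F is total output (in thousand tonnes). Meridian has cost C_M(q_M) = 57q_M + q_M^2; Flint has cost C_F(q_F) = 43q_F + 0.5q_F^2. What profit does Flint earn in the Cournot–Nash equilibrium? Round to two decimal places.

Meridian's profit: π_M = (119 - 0.5Q)q_M - (57q_M + q_M²). Setting ∂π_M/∂q_M = 0: 62 - 3q_M - (1/2)(q_F) = 0.
Flint's profit: π_F = (119 - 0.5Q)q_F - (43q_F + (1/2)q_F²). Setting ∂π_F/∂q_F = 0: 76 - 2q_F - (1/2)(q_M) = 0.
So q_M = (62 - (1/2)q_F)/3 and q_F = (76 - (1/2)q_M)/2.
Solving the pair: q_M = 344/23, q_F = 788/23.
Price P = 119 - (1/2)·(1132/23) = 94.3913.
Flint's profit: 94.3913·(788/23) - 43·(788/23) - (1/2)(788/23)² = 1173.8072.

1173.81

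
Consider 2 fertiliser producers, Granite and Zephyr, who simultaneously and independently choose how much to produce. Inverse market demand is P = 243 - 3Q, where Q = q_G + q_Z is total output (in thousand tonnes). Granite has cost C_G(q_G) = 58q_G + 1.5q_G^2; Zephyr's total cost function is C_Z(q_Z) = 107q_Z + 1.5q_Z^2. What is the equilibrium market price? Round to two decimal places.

162.75

Granite's profit: π_G = (243 - 3Q)q_G - (58q_G + (3/2)q_G²). Setting ∂π_G/∂q_G = 0: 185 - 9q_G - 3(q_Z) = 0.
Zephyr's profit: π_Z = (243 - 3Q)q_Z - (107q_Z + (3/2)q_Z²). Setting ∂π_Z/∂q_Z = 0: 136 - 9q_Z - 3(q_G) = 0.
Best responses: q_G = (185 - 3q_Z)/9, q_Z = (136 - 3q_G)/9.
Substituting one into the other gives q_G = 419/24 and q_Z = 223/24.
Total output Q = 107/4, so price P = 243 - 3·(107/4) = 651/4.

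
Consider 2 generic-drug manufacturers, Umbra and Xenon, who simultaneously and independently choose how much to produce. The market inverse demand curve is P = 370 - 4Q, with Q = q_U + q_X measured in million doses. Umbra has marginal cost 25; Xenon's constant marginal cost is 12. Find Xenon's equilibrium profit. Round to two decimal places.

3823.36

Umbra's profit: π_U = (370 - 4Q)q_U - (25q_U). Setting ∂π_U/∂q_U = 0: 345 - 8q_U - 4(q_X) = 0.
Xenon's first-order condition: 358 - 8q_X - 4(q_U) = 0.
Best responses: q_U = (345 - 4q_X)/8, q_X = (358 - 4q_U)/8.
Solving the pair: q_U = 83/3, q_X = 371/12.
Price P = 370 - 4·(703/12) = 407/3.
Xenon's profit: (407/3 - 12)·(371/12) = 3823.3611.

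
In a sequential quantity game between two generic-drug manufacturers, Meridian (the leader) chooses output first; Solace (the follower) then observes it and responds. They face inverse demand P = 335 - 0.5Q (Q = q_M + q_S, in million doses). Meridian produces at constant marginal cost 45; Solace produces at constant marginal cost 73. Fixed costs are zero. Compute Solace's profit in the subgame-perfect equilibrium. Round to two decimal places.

The follower Solace best-responds to any q_M: π_S = (335 - 0.5Q)q_S - 73q_S.
Follower FOC: 262 - (1/2)q_M - q_S = 0, so q_S(q_M) = (262 - (1/2)q_M).
Meridian substitutes q_S(q_M) into its own profit: π_M = q_M(335 - (1/2)q_M - (262 - (1/2)q_M)/2) - 45q_M = (204 - (1/4)q_M)q_M - 45q_M.
Maximising: ∂π_M/∂q_M = 159 - (1/2)q_M = 0, giving q_M = 318.
Then q_S = (262 - (1/2)·318) = 103.
Price P = 335 - (1/2)·421 = 249/2.
Solace's profit: (249/2 - 73)·103 = 5304.5000.

5304.50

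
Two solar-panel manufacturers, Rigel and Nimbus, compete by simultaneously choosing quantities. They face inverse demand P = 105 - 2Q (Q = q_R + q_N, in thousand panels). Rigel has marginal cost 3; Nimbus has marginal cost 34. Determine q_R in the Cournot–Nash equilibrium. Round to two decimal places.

22.17

Rigel's profit: π_R = (105 - 2Q)q_R - (3q_R). Setting ∂π_R/∂q_R = 0: 102 - 4q_R - 2(q_N) = 0.
Nimbus's profit: π_N = (105 - 2Q)q_N - (34q_N). Setting ∂π_N/∂q_N = 0: 71 - 4q_N - 2(q_R) = 0.
So q_R = (102 - 2q_N)/4 and q_N = (71 - 2q_R)/4.
Solving the pair: q_R = 133/6, q_N = 20/3.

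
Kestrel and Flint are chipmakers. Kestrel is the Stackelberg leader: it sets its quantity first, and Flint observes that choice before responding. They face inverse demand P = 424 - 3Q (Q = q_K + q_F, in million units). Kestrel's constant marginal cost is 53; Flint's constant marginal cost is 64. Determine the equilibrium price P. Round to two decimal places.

148.50

Solve by backward induction. Given q_K, the follower Flint maximises π_F = (424 - 3q_K - 3q_F)q_F - 64q_F.
Setting the follower's marginal profit to zero, 360 - 3q_K - 6q_F = 0, i.e. q_F = (360 - 3q_K)/6.
The leader anticipates this reaction. Substituting into P = 424 - 3Q gives P = 244 - (3/2)q_K, so π_K = (244 - (3/2)q_K)q_K - 53q_K.
The leader's first-order condition 191 - 3q_K = 0 yields q_K = 191/3.
Then q_F = (360 - 3·(191/3))/6 = 169/6.
Total output Q = 551/6, so price P = 424 - 3·(551/6) = 297/2.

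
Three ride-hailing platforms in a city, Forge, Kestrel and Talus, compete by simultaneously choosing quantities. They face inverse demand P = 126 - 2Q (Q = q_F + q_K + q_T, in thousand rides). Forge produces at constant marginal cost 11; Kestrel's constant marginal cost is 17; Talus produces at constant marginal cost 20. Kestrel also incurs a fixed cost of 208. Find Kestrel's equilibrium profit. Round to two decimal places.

143.13

Forge's profit: π_F = (126 - 2Q)q_F - (11q_F). Setting ∂π_F/∂q_F = 0: 115 - 4q_F - 2(q_K + q_T) = 0.
Kestrel's first-order condition: 109 - 4q_K - 2(q_F + q_T) = 0.
Talus's profit: π_T = (126 - 2Q)q_T - (20q_T). Setting ∂π_T/∂q_T = 0: 106 - 4q_T - 2(q_F + q_K) = 0.
Summing all 3 equations gives 330 − 8Q = 0, hence Q = 165/4.
Back-substituting: q_F = (115 − 165/2)/2 = 65/4, q_K = (109 − 165/2)/2 = 53/4, q_T = (106 − 165/2)/2 = 47/4.
Price P = 126 - 2·(165/4) = 87/2.
Kestrel's profit: (87/2 - 17)·(53/4) - 208 = 1145/8.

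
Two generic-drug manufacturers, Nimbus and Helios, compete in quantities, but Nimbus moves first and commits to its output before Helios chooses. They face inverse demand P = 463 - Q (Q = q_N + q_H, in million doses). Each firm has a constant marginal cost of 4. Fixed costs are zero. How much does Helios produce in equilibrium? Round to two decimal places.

114.75

The follower Helios best-responds to any q_N: π_H = (463 - Q)q_H - 4q_H.
Setting the follower's marginal profit to zero, 459 - q_N - 2q_H = 0, i.e. q_H = (459 - q_N)/2.
Nimbus substitutes q_H(q_N) into its own profit: π_N = q_N(463 - q_N - (459 - q_N)/2) - 4q_N = (467/2 - (1/2)q_N)q_N - 4q_N.
Maximising: ∂π_N/∂q_N = 459/2 - q_N = 0, giving q_N = 459/2.
Then q_H = (459 - 459/2)/2 = 459/4.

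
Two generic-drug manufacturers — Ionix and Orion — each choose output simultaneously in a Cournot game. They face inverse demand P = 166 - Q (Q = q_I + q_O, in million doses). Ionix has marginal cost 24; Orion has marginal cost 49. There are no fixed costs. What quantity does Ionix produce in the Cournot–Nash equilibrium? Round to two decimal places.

55.67

Ionix's profit: π_I = (166 - Q)q_I - (24q_I). Setting ∂π_I/∂q_I = 0: 142 - 2q_I - (q_O) = 0.
Orion's first-order condition: 117 - 2q_O - (q_I) = 0.
Best responses: q_I = (142 - q_O)/2, q_O = (117 - q_I)/2.
Substituting one into the other gives q_I = 167/3 and q_O = 92/3.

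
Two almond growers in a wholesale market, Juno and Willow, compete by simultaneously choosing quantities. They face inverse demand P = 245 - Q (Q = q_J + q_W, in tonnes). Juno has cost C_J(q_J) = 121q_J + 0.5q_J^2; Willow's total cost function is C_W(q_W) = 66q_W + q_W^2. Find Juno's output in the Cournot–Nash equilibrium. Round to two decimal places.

Juno's profit: π_J = (245 - Q)q_J - (121q_J + (1/2)q_J²). Setting ∂π_J/∂q_J = 0: 124 - 3q_J - (q_W) = 0.
Willow's profit: π_W = (245 - Q)q_W - (66q_W + q_W²). Setting ∂π_W/∂q_W = 0: 179 - 4q_W - (q_J) = 0.
So q_J = (124 - q_W)/3 and q_W = (179 - q_J)/4.
Solving the pair: q_J = 317/11, q_W = 413/11.

28.82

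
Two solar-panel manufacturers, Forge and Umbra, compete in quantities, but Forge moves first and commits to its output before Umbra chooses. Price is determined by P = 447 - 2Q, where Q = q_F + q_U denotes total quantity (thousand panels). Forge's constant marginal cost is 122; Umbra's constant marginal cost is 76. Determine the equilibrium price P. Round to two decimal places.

Solve by backward induction. Given q_F, the follower Umbra maximises π_U = (447 - 2q_F - 2q_U)q_U - 76q_U.
∂π_U/∂q_U = 371 - 2q_F - 4q_U = 0 gives the reaction function q_U = (371 - 2q_F)/4.
Forge substitutes q_U(q_F) into its own profit: π_F = q_F(447 - 2q_F - (371 - 2q_F)/2) - 122q_F = (523/2 - q_F)q_F - 122q_F.
Maximising: ∂π_F/∂q_F = 279/2 - 2q_F = 0, giving q_F = 279/4.
Then q_U = (371 - 2·(279/4))/4 = 463/8.
Total output Q = 1021/8, so price P = 447 - 2·(1021/8) = 767/4.

191.75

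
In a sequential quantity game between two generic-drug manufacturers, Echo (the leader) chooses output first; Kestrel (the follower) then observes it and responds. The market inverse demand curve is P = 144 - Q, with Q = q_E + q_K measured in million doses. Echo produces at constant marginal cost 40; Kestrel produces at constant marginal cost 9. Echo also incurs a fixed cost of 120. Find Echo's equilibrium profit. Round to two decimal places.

546.13

The follower Kestrel best-responds to any q_E: π_K = (144 - Q)q_K - 9q_K.
∂π_K/∂q_K = 135 - q_E - 2q_K = 0 gives the reaction function q_K = (135 - q_E)/2.
The leader anticipates this reaction. Substituting into P = 144 - Q gives P = 153/2 - (1/2)q_E, so π_E = (153/2 - (1/2)q_E)q_E - 40q_E.
The leader's first-order condition 73/2 - q_E = 0 yields q_E = 73/2.
Then q_K = (135 - 73/2)/2 = 197/4.
Price P = 144 - 343/4 = 233/4.
Echo's profit: (233/4 - 40)·(73/2) - 120 = 546.1250.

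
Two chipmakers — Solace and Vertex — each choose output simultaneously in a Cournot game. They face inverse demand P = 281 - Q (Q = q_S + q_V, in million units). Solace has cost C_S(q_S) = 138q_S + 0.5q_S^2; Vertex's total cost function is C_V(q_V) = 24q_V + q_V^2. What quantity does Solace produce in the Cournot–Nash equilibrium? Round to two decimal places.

Solace's profit: π_S = (281 - Q)q_S - (138q_S + (1/2)q_S²). Setting ∂π_S/∂q_S = 0: 143 - 3q_S - (q_V) = 0.
Vertex's first-order condition: 257 - 4q_V - (q_S) = 0.
Best responses: q_S = (143 - q_V)/3, q_V = (257 - q_S)/4.
Substituting one into the other gives q_S = 315/11 and q_V = 628/11.

28.64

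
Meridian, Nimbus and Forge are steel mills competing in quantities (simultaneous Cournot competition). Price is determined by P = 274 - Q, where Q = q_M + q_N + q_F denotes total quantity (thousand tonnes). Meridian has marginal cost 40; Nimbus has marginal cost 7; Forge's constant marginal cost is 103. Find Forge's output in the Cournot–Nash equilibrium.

3

Meridian's profit: π_M = (274 - Q)q_M - (40q_M). Setting ∂π_M/∂q_M = 0: 234 - 2q_M - (q_N + q_F) = 0.
Nimbus's first-order condition: 267 - 2q_N - (q_M + q_F) = 0.
Forge's profit: π_F = (274 - Q)q_F - (103q_F). Setting ∂π_F/∂q_F = 0: 171 - 2q_F - (q_M + q_N) = 0.
Adding the 3 first-order conditions: 672 − 4Q = 0, so Q = 168.
Back-substituting: q_M = (234 − 168) = 66, q_N = (267 − 168) = 99, q_F = (171 − 168) = 3.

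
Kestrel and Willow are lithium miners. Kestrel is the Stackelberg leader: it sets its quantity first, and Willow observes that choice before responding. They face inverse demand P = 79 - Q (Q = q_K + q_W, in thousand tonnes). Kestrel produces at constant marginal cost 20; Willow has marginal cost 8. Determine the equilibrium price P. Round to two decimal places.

31.75

Solve by backward induction. Given q_K, the follower Willow maximises π_W = (79 - q_K - q_W)q_W - 8q_W.
Setting the follower's marginal profit to zero, 71 - q_K - 2q_W = 0, i.e. q_W = (71 - q_K)/2.
Kestrel substitutes q_W(q_K) into its own profit: π_K = q_K(79 - q_K - (71 - q_K)/2) - 20q_K = (87/2 - (1/2)q_K)q_K - 20q_K.
Maximising: ∂π_K/∂q_K = 47/2 - q_K = 0, giving q_K = 47/2.
Then q_W = (71 - 47/2)/2 = 95/4.
Total output Q = 189/4, so price P = 79 - 189/4 = 127/4.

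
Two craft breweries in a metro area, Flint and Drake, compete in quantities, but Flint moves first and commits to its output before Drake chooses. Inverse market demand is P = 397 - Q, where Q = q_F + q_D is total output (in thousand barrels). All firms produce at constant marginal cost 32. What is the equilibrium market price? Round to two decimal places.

123.25

Solve by backward induction. Given q_F, the follower Drake maximises π_D = (397 - q_F - q_D)q_D - 32q_D.
Follower FOC: 365 - q_F - 2q_D = 0, so q_D(q_F) = (365 - q_F)/2.
Flint substitutes q_D(q_F) into its own profit: π_F = q_F(397 - q_F - (365 - q_F)/2) - 32q_F = (429/2 - (1/2)q_F)q_F - 32q_F.
Maximising: ∂π_F/∂q_F = 365/2 - q_F = 0, giving q_F = 365/2.
Then q_D = (365 - 365/2)/2 = 365/4.
Total output Q = 1095/4, so price P = 397 - 1095/4 = 493/4.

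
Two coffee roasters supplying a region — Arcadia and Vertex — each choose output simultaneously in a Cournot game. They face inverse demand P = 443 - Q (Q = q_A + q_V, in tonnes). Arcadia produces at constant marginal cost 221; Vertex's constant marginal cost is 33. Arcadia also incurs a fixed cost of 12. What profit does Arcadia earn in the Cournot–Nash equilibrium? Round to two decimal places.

116.44

Arcadia's profit: π_A = (443 - Q)q_A - (221q_A). Setting ∂π_A/∂q_A = 0: 222 - 2q_A - (q_V) = 0.
Vertex's first-order condition: 410 - 2q_V - (q_A) = 0.
Best responses: q_A = (222 - q_V)/2, q_V = (410 - q_A)/2.
Solving the pair: q_A = 34/3, q_V = 598/3.
Price P = 443 - 632/3 = 697/3.
Arcadia's profit: (697/3 - 221)·(34/3) - 12 = 1048/9.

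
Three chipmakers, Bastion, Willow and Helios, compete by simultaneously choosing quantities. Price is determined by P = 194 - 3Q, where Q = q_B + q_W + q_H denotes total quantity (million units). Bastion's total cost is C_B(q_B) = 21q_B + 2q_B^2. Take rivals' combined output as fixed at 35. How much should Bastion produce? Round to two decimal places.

6.80

With rivals' combined output fixed at 35, Bastion's profit is π_B = (194 - 3·35 - 3q_B)q_B - (21q_B + 2q_B²) = (89 - 3q_B)q_B - (21q_B + 2q_B²).
∂π_B/∂q_B = 68 - 10q_B = 0, so q_B = 34/5.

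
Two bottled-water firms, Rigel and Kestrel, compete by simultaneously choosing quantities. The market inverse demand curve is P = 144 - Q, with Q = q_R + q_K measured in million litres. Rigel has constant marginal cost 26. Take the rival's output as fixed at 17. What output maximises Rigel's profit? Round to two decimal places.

50.50

With the rival's output fixed at 17, Rigel's profit is π_R = (144 - 17 - q_R)q_R - (26q_R) = (127 - q_R)q_R - (26q_R).
∂π_R/∂q_R = 101 - 2q_R = 0, so q_R = 101/2.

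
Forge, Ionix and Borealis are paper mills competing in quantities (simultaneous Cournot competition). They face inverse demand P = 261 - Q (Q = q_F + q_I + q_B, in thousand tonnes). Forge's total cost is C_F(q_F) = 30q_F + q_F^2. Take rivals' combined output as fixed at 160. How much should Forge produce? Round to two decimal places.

17.75

With rivals' combined output fixed at 160, Forge's profit is π_F = (261 - 160 - q_F)q_F - (30q_F + q_F²) = (101 - q_F)q_F - (30q_F + q_F²).
∂π_F/∂q_F = 71 - 4q_F = 0, so q_F = 71/4.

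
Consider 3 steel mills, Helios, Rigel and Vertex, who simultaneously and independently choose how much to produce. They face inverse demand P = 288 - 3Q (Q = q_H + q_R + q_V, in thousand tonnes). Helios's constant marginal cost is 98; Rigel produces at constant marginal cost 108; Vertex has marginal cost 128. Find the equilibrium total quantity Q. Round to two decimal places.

44.17

Helios's profit: π_H = (288 - 3Q)q_H - (98q_H). Setting ∂π_H/∂q_H = 0: 190 - 6q_H - 3(q_R + q_V) = 0.
Rigel's first-order condition: 180 - 6q_R - 3(q_H + q_V) = 0.
Vertex's profit: π_V = (288 - 3Q)q_V - (128q_V). Setting ∂π_V/∂q_V = 0: 160 - 6q_V - 3(q_H + q_R) = 0.
Summing all 3 equations gives 530 − 12Q = 0, hence Q = 265/6.
Back-substituting: q_H = (190 − 265/2)/3 = 115/6, q_R = (180 − 265/2)/3 = 95/6, q_V = (160 − 265/2)/3 = 55/6.
Total output Q = 115/6 + 95/6 + 55/6 = 265/6.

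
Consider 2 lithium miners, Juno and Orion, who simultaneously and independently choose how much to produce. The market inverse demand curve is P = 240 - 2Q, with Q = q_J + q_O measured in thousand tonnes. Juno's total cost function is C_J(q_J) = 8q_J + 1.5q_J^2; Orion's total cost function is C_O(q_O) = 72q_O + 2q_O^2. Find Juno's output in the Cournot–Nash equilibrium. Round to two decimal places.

Juno's profit: π_J = (240 - 2Q)q_J - (8q_J + (3/2)q_J²). Setting ∂π_J/∂q_J = 0: 232 - 7q_J - 2(q_O) = 0.
Orion's first-order condition: 168 - 8q_O - 2(q_J) = 0.
So q_J = (232 - 2q_O)/7 and q_O = (168 - 2q_J)/8.
Solving the pair: q_J = 380/13, q_O = 178/13.

29.23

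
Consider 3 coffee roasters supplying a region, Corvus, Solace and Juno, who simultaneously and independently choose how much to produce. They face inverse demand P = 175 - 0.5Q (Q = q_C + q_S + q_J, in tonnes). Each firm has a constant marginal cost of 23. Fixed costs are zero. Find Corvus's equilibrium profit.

A representative firm's profit is π_i = q_i(175 - 0.5Q) - 23q_i.
First-order condition (treating rivals' output as given): 152 - q_i - (1/2)·Σ_{j≠i} q_j = 0.
With identical firms every q_j equals q_i, so Σ_{j≠i} q_j = 2q_i and 152 = 2q_i, giving q_i = 76.
Price P = 175 - (1/2)·228 = 61.
Corvus's profit: (61 - 23)·76 = 2888.

2888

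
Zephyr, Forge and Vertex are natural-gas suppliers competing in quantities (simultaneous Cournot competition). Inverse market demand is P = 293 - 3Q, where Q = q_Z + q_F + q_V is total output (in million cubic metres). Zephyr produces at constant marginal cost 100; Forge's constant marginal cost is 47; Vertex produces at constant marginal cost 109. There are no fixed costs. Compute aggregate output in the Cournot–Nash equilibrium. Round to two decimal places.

Zephyr's profit: π_Z = (293 - 3Q)q_Z - (100q_Z). Setting ∂π_Z/∂q_Z = 0: 193 - 6q_Z - 3(q_F + q_V) = 0.
Forge's profit: π_F = (293 - 3Q)q_F - (47q_F). Setting ∂π_F/∂q_F = 0: 246 - 6q_F - 3(q_Z + q_V) = 0.
Vertex's first-order condition: 184 - 6q_V - 3(q_Z + q_F) = 0.
Adding the 3 first-order conditions: 623 − 12Q = 0, so Q = 623/12.
Back-substituting: q_Z = (193 − 623/4)/3 = 149/12, q_F = (246 − 623/4)/3 = 361/12, q_V = (184 − 623/4)/3 = 113/12.
Total output Q = 149/12 + 361/12 + 113/12 = 623/12.

51.92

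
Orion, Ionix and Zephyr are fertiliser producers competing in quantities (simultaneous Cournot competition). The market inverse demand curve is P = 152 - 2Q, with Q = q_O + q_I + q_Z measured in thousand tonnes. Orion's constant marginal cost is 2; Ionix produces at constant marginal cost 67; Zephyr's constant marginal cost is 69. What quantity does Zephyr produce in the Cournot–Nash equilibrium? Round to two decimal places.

Orion's profit: π_O = (152 - 2Q)q_O - (2q_O). Setting ∂π_O/∂q_O = 0: 150 - 4q_O - 2(q_I + q_Z) = 0.
Ionix's first-order condition: 85 - 4q_I - 2(q_O + q_Z) = 0.
Zephyr's profit: π_Z = (152 - 2Q)q_Z - (69q_Z). Setting ∂π_Z/∂q_Z = 0: 83 - 4q_Z - 2(q_O + q_I) = 0.
Summing all 3 equations gives 318 − 8Q = 0, hence Q = 159/4.
Back-substituting: q_O = (150 − 159/2)/2 = 141/4, q_I = (85 − 159/2)/2 = 11/4, q_Z = (83 − 159/2)/2 = 7/4.

1.75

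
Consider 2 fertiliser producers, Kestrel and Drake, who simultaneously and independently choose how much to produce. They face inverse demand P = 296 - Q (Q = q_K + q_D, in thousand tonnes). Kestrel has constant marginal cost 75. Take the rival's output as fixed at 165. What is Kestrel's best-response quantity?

With the rival's output fixed at 165, Kestrel's profit is π_K = (296 - 165 - q_K)q_K - (75q_K) = (131 - q_K)q_K - (75q_K).
∂π_K/∂q_K = 56 - 2q_K = 0, so q_K = 28.

28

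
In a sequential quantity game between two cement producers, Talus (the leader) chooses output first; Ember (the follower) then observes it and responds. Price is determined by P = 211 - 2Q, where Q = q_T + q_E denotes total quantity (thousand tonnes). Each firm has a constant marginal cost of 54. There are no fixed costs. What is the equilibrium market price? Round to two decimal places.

93.25

The follower Ember best-responds to any q_T: π_E = (211 - 2Q)q_E - 54q_E.
Setting the follower's marginal profit to zero, 157 - 2q_T - 4q_E = 0, i.e. q_E = (157 - 2q_T)/4.
Talus substitutes q_E(q_T) into its own profit: π_T = q_T(211 - 2q_T - (157 - 2q_T)/2) - 54q_T = (265/2 - q_T)q_T - 54q_T.
Leader FOC: 157/2 - 2q_T = 0, so q_T = 157/4.
Then q_E = (157 - 2·(157/4))/4 = 157/8.
Total output Q = 471/8, so price P = 211 - 2·(471/8) = 373/4.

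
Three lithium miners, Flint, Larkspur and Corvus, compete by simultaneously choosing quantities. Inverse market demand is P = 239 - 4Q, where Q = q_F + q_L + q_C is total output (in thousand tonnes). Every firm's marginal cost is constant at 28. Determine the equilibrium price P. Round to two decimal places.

Each firm earns π_i = (239 - 4Q)q_i - 28q_i.
Setting ∂π_i/∂q_i = 0 with rivals' quantities fixed: 211 - 8q_i - 4·Σ_{j≠i} q_j = 0.
With identical firms every q_j equals q_i, so Σ_{j≠i} q_j = 2q_i and 211 = 16q_i, giving q_i = 211/16.
Total output Q = 633/16, so price P = 239 - 4·(633/16) = 323/4.

80.75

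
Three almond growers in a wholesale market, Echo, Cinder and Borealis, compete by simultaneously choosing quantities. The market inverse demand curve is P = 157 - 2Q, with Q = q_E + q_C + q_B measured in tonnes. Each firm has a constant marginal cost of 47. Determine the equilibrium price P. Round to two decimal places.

A representative firm's profit is π_i = q_i(157 - 2Q) - 47q_i.
Setting ∂π_i/∂q_i = 0 with rivals' quantities fixed: 110 - 4q_i - 2·Σ_{j≠i} q_j = 0.
With identical firms every q_j equals q_i, so Σ_{j≠i} q_j = 2q_i and 110 = 8q_i, giving q_i = 55/4.
Total output Q = 165/4, so price P = 157 - 2·(165/4) = 149/2.

74.50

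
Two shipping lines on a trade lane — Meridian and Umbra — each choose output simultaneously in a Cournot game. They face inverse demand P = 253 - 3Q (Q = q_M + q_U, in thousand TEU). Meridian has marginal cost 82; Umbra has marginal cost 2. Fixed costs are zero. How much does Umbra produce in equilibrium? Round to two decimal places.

Meridian's profit: π_M = (253 - 3Q)q_M - (82q_M). Setting ∂π_M/∂q_M = 0: 171 - 6q_M - 3(q_U) = 0.
Umbra's first-order condition: 251 - 6q_U - 3(q_M) = 0.
Best responses: q_M = (171 - 3q_U)/6, q_U = (251 - 3q_M)/6.
Substituting one into the other gives q_M = 91/9 and q_U = 331/9.

36.78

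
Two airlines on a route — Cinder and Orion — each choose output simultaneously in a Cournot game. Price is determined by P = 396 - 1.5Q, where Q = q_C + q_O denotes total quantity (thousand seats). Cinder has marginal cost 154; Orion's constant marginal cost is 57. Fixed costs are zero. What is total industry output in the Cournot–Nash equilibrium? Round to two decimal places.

129.11

Cinder's profit: π_C = (396 - 1.5Q)q_C - (154q_C). Setting ∂π_C/∂q_C = 0: 242 - 3q_C - (3/2)(q_O) = 0.
Orion's first-order condition: 339 - 3q_O - (3/2)(q_C) = 0.
Best responses: q_C = (242 - (3/2)q_O)/3, q_O = (339 - (3/2)q_C)/3.
Substituting one into the other gives q_C = 290/9 and q_O = 872/9.
Total output Q = 290/9 + 872/9 = 1162/9.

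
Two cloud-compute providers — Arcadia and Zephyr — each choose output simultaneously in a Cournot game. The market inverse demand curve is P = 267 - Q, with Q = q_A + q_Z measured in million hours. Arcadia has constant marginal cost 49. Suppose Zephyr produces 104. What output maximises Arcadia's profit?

With the rival's output fixed at 104, Arcadia's profit is π_A = (267 - 104 - q_A)q_A - (49q_A) = (163 - q_A)q_A - (49q_A).
∂π_A/∂q_A = 114 - 2q_A = 0, so q_A = 57.

57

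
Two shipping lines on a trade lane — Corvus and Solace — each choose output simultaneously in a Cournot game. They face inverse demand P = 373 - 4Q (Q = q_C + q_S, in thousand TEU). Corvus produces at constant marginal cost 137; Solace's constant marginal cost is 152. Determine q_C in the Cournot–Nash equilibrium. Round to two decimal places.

20.92

Corvus's profit: π_C = (373 - 4Q)q_C - (137q_C). Setting ∂π_C/∂q_C = 0: 236 - 8q_C - 4(q_S) = 0.
Solace's first-order condition: 221 - 8q_S - 4(q_C) = 0.
Best responses: q_C = (236 - 4q_S)/8, q_S = (221 - 4q_C)/8.
Substituting one into the other gives q_C = 251/12 and q_S = 103/6.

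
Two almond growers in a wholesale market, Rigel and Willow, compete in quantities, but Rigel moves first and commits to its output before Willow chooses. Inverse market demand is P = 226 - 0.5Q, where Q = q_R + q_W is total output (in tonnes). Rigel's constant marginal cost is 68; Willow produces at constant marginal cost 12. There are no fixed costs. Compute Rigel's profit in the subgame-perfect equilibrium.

2601

Solve by backward induction. Given q_R, the follower Willow maximises π_W = (226 - (1/2)q_R - (1/2)q_W)q_W - 12q_W.
Follower FOC: 214 - (1/2)q_R - q_W = 0, so q_W(q_R) = (214 - (1/2)q_R).
The leader anticipates this reaction. Substituting into P = 226 - 0.5Q gives P = 119 - (1/4)q_R, so π_R = (119 - (1/4)q_R)q_R - 68q_R.
Leader FOC: 51 - (1/2)q_R = 0, so q_R = 102.
Then q_W = (214 - (1/2)·102) = 163.
Price P = 226 - (1/2)·265 = 187/2.
Rigel's profit: (187/2 - 68)·102 = 2601.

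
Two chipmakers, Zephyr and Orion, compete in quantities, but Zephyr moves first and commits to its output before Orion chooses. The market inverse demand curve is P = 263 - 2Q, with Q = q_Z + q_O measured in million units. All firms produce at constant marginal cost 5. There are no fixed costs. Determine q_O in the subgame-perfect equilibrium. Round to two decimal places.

Solve by backward induction. Given q_Z, the follower Orion maximises π_O = (263 - 2q_Z - 2q_O)q_O - 5q_O.
Follower FOC: 258 - 2q_Z - 4q_O = 0, so q_O(q_Z) = (258 - 2q_Z)/4.
The leader anticipates this reaction. Substituting into P = 263 - 2Q gives P = 134 - q_Z, so π_Z = (134 - q_Z)q_Z - 5q_Z.
Leader FOC: 129 - 2q_Z = 0, so q_Z = 129/2.
Then q_O = (258 - 2·(129/2))/4 = 129/4.

32.25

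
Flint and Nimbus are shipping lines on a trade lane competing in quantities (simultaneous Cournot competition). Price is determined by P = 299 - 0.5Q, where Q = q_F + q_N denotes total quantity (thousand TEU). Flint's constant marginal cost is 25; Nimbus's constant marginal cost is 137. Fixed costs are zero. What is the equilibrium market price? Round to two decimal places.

Flint's profit: π_F = (299 - 0.5Q)q_F - (25q_F). Setting ∂π_F/∂q_F = 0: 274 - q_F - (1/2)(q_N) = 0.
Nimbus's profit: π_N = (299 - 0.5Q)q_N - (137q_N). Setting ∂π_N/∂q_N = 0: 162 - q_N - (1/2)(q_F) = 0.
Rearranging gives the reaction functions q_F = (274 - (1/2)q_N) and q_N = (162 - (1/2)q_F).
Substituting one into the other gives q_F = 772/3 and q_N = 100/3.
Total output Q = 872/3, so price P = 299 - (1/2)·(872/3) = 461/3.

153.67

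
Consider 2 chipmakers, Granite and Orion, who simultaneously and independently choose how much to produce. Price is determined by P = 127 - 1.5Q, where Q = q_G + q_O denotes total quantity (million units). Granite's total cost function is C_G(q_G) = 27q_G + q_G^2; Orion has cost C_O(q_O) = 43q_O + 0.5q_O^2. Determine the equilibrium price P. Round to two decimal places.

81.03

Granite's profit: π_G = (127 - 1.5Q)q_G - (27q_G + q_G²). Setting ∂π_G/∂q_G = 0: 100 - 5q_G - (3/2)(q_O) = 0.
Orion's first-order condition: 84 - 4q_O - (3/2)(q_G) = 0.
So q_G = (100 - (3/2)q_O)/5 and q_O = (84 - (3/2)q_G)/4.
Substituting one into the other gives q_G = 1096/71 and q_O = 1080/71.
Total output Q = 30.6479, so price P = 127 - (3/2)·30.6479 = 81.0282.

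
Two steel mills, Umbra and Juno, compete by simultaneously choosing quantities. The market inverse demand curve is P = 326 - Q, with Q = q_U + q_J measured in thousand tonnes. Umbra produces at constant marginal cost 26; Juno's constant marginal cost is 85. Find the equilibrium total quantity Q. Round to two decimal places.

180.33

Umbra's profit: π_U = (326 - Q)q_U - (26q_U). Setting ∂π_U/∂q_U = 0: 300 - 2q_U - (q_J) = 0.
Juno's profit: π_J = (326 - Q)q_J - (85q_J). Setting ∂π_J/∂q_J = 0: 241 - 2q_J - (q_U) = 0.
Best responses: q_U = (300 - q_J)/2, q_J = (241 - q_U)/2.
Substituting one into the other gives q_U = 359/3 and q_J = 182/3.
Total output Q = 359/3 + 182/3 = 541/3.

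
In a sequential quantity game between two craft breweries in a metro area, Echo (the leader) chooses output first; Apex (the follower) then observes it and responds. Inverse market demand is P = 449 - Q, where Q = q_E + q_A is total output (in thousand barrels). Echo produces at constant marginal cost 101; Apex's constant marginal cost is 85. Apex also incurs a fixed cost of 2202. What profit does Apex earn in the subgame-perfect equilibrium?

Solve by backward induction. Given q_E, the follower Apex maximises π_A = (449 - q_E - q_A)q_A - 85q_A.
∂π_A/∂q_A = 364 - q_E - 2q_A = 0 gives the reaction function q_A = (364 - q_E)/2.
The leader anticipates this reaction. Substituting into P = 449 - Q gives P = 267 - (1/2)q_E, so π_E = (267 - (1/2)q_E)q_E - 101q_E.
Leader FOC: 166 - q_E = 0, so q_E = 166.
Then q_A = (364 - 166)/2 = 99.
Price P = 449 - 265 = 184.
Apex's profit: (184 - 85)·99 - 2202 = 7599.

7599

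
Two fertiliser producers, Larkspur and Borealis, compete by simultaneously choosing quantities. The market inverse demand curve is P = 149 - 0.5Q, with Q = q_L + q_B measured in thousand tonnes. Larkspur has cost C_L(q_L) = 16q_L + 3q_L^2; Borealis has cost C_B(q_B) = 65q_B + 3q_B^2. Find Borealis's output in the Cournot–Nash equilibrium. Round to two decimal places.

10.70

Larkspur's profit: π_L = (149 - 0.5Q)q_L - (16q_L + 3q_L²). Setting ∂π_L/∂q_L = 0: 133 - 7q_L - (1/2)(q_B) = 0.
Borealis's profit: π_B = (149 - 0.5Q)q_B - (65q_B + 3q_B²). Setting ∂π_B/∂q_B = 0: 84 - 7q_B - (1/2)(q_L) = 0.
Rearranging gives the reaction functions q_L = (133 - (1/2)q_B)/7 and q_B = (84 - (1/2)q_L)/7.
Solving the pair: q_L = 18.2359, q_B = 10.6974.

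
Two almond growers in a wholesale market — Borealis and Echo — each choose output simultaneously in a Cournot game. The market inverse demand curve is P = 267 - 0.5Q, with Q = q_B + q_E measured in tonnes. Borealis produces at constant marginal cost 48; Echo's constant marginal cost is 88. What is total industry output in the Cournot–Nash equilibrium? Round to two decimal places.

Borealis's profit: π_B = (267 - 0.5Q)q_B - (48q_B). Setting ∂π_B/∂q_B = 0: 219 - q_B - (1/2)(q_E) = 0.
Echo's first-order condition: 179 - q_E - (1/2)(q_B) = 0.
So q_B = (219 - (1/2)q_E) and q_E = (179 - (1/2)q_B).
Substituting one into the other gives q_B = 518/3 and q_E = 278/3.
Total output Q = 518/3 + 278/3 = 796/3.

265.33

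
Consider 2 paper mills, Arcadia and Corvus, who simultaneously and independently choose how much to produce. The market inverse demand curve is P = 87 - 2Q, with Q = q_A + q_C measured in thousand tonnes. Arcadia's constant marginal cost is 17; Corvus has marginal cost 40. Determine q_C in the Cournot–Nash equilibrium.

Arcadia's profit: π_A = (87 - 2Q)q_A - (17q_A). Setting ∂π_A/∂q_A = 0: 70 - 4q_A - 2(q_C) = 0.
Corvus's profit: π_C = (87 - 2Q)q_C - (40q_C). Setting ∂π_C/∂q_C = 0: 47 - 4q_C - 2(q_A) = 0.
Best responses: q_A = (70 - 2q_C)/4, q_C = (47 - 2q_A)/4.
Solving the pair: q_A = 31/2, q_C = 4.

4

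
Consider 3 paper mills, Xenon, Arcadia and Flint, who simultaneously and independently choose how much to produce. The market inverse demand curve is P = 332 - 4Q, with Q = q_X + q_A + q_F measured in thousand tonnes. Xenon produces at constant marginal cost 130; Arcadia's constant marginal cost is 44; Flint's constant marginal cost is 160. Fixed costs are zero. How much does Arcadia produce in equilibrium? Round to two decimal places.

30.63

Xenon's profit: π_X = (332 - 4Q)q_X - (130q_X). Setting ∂π_X/∂q_X = 0: 202 - 8q_X - 4(q_A + q_F) = 0.
Arcadia's first-order condition: 288 - 8q_A - 4(q_X + q_F) = 0.
Flint's profit: π_F = (332 - 4Q)q_F - (160q_F). Setting ∂π_F/∂q_F = 0: 172 - 8q_F - 4(q_X + q_A) = 0.
Summing all 3 equations gives 662 − 16Q = 0, hence Q = 331/8.
Back-substituting: q_X = (202 − 331/2)/4 = 73/8, q_A = (288 − 331/2)/4 = 245/8, q_F = (172 − 331/2)/4 = 13/8.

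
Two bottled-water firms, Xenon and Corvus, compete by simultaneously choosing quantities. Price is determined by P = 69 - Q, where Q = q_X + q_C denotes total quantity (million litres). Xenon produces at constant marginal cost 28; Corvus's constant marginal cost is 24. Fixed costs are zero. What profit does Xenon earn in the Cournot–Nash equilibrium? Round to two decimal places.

Xenon's profit: π_X = (69 - Q)q_X - (28q_X). Setting ∂π_X/∂q_X = 0: 41 - 2q_X - (q_C) = 0.
Corvus's profit: π_C = (69 - Q)q_C - (24q_C). Setting ∂π_C/∂q_C = 0: 45 - 2q_C - (q_X) = 0.
Rearranging gives the reaction functions q_X = (41 - q_C)/2 and q_C = (45 - q_X)/2.
Solving the pair: q_X = 37/3, q_C = 49/3.
Price P = 69 - 86/3 = 121/3.
Xenon's profit: (121/3 - 28)·(37/3) = 1369/9.

152.11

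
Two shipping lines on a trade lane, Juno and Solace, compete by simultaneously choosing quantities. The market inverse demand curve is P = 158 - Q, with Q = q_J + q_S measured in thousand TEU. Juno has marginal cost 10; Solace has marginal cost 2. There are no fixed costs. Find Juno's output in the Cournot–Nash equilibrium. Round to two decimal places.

Juno's profit: π_J = (158 - Q)q_J - (10q_J). Setting ∂π_J/∂q_J = 0: 148 - 2q_J - (q_S) = 0.
Solace's profit: π_S = (158 - Q)q_S - (2q_S). Setting ∂π_S/∂q_S = 0: 156 - 2q_S - (q_J) = 0.
So q_J = (148 - q_S)/2 and q_S = (156 - q_J)/2.
Substituting one into the other gives q_J = 140/3 and q_S = 164/3.

46.67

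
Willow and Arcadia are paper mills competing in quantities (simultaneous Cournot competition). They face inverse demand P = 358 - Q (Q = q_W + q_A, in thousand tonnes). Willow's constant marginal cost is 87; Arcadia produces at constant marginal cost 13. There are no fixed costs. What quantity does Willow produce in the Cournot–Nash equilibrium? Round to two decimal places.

Willow's profit: π_W = (358 - Q)q_W - (87q_W). Setting ∂π_W/∂q_W = 0: 271 - 2q_W - (q_A) = 0.
Arcadia's first-order condition: 345 - 2q_A - (q_W) = 0.
So q_W = (271 - q_A)/2 and q_A = (345 - q_W)/2.
Solving the pair: q_W = 197/3, q_A = 419/3.

65.67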